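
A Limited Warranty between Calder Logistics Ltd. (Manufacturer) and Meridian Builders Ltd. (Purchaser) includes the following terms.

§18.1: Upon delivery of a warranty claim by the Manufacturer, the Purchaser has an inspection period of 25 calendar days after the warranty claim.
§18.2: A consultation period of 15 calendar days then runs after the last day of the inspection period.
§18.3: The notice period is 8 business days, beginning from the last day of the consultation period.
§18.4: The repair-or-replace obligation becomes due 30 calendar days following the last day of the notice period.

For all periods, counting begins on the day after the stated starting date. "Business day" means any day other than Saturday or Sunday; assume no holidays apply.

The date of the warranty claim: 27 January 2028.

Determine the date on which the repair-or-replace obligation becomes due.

The last day of the inspection period: 27 January 2028 + 25 days = 21 February 2028.
The last day of the consultation period: 21 February 2028 + 15 days = 7 March 2028.
The last day of the notice period: 8 business days after Tuesday, 7 March 2028, skipping weekends — Mar 8, Mar 9, Mar 10, Mar 13, Mar 14, Mar 15, Mar 16, Mar 17 — lands on Friday, 17 March 2028.
Adding 30 calendar days to 17 March 2028 gives 16 April 2028, which is the date on which the repair-or-replace obligation becomes due.

16 April 2028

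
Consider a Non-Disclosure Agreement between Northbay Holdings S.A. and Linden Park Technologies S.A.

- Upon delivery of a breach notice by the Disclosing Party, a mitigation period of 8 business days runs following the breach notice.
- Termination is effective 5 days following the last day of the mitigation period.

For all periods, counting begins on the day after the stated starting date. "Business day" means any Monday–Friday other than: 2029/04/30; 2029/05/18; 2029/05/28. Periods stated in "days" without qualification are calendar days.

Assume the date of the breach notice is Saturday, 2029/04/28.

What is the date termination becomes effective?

2029/05/15

The last day of the mitigation period: counting 8 business days from Saturday, 2029/04/28 (May 1, May 2, May 3, May 4, May 7, May 8, May 9, May 10, skipping weekends and the listed holiday on Apr 30) reaches Thursday, 2029/05/10.
Adding 5 calendar days to 2029/05/10 gives 2029/05/15, which is the date termination becomes effective.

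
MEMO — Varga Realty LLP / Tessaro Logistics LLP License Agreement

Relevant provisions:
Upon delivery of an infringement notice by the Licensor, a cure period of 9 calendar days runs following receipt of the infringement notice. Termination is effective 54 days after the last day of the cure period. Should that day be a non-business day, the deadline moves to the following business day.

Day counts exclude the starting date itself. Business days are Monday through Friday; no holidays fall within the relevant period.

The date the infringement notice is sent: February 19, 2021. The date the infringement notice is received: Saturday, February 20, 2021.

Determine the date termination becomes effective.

April 26, 2021

Adding 9 calendar days to February 20, 2021 gives March 1, 2021, which is the last day of the cure period.
Adding 54 calendar days to March 1, 2021 gives April 24, 2021, which is the date termination becomes effective. That falls on a Saturday, so it rolls to the next business day, Monday, April 26, 2021.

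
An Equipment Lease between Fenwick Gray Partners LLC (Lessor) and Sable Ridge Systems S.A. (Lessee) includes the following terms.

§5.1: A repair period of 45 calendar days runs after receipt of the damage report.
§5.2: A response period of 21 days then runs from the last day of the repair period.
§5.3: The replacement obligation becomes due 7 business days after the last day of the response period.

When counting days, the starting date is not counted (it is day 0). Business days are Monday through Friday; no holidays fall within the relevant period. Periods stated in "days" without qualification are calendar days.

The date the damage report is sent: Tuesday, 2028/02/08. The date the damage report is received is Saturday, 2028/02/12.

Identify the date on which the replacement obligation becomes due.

The last day of the repair period: 45 calendar days after 2028/02/12 is 2028/03/28.
The last day of the response period: 2028/03/28 + 21 days = 2028/04/18.
From Tuesday, 2028/04/18, 7 business days (Apr 19, Apr 20, Apr 21, Apr 24, Apr 25, Apr 26, Apr 27, skipping weekends) brings us to Thursday, 2028/04/27, which is the date on which the replacement obligation becomes due.

2028/04/27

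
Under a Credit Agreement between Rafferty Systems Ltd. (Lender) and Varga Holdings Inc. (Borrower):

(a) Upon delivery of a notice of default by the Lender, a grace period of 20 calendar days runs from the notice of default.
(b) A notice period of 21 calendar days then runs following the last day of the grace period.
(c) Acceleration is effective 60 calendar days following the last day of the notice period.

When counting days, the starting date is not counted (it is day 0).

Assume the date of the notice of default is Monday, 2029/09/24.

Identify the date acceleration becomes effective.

Adding 20 calendar days to 2029/09/24 gives 2029/10/14, which is the last day of the grace period.
Adding 21 calendar days to 2029/10/14 gives 2029/11/04, which is the last day of the notice period.
The date acceleration becomes effective: 60 calendar days after 2029/11/04 is 2030/01/03.

2030/01/03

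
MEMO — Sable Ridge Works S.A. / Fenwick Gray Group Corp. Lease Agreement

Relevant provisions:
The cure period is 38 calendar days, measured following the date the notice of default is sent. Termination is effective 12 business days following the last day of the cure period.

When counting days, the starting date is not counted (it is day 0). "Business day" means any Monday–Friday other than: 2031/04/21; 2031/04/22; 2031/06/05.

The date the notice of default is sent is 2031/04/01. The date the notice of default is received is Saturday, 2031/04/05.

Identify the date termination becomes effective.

2031/05/27

The last day of the cure period: 2031/04/01 + 38 days = 2031/05/09.
The date termination becomes effective: 12 business days after Friday, 2031/05/09, skipping weekends — May 12, May 13, May 14, May 15, …, May 23, May 26, May 27 — lands on Tuesday, 2031/05/27.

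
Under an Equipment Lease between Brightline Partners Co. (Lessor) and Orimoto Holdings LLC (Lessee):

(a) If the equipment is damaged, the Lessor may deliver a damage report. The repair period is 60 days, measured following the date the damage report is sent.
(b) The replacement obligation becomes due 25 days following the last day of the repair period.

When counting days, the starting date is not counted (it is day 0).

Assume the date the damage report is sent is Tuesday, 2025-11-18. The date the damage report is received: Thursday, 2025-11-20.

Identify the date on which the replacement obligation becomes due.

Adding 60 calendar days to 2025-11-18 gives 2026-01-17, which is the last day of the repair period.
The date on which the replacement obligation becomes due: 2026-01-17 + 25 days = 2026-02-11.

2026-02-11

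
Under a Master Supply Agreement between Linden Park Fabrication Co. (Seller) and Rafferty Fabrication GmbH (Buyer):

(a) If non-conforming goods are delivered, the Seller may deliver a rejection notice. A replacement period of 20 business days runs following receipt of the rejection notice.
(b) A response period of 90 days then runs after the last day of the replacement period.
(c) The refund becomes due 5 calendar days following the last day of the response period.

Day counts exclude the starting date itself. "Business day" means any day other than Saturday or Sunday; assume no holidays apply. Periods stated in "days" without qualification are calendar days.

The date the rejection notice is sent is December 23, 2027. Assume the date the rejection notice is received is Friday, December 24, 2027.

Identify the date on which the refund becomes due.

The last day of the replacement period: 20 business days after Friday, December 24, 2027, skipping weekends — Dec 27, Dec 28, Dec 29, Dec 30, …, Jan 19, Jan 20, Jan 21 — lands on Friday, January 21, 2028.
The last day of the response period: 90 calendar days after January 21, 2028 is April 20, 2028.
The date on which the refund becomes due: April 20, 2028 + 5 days = April 25, 2028.

April 25, 2028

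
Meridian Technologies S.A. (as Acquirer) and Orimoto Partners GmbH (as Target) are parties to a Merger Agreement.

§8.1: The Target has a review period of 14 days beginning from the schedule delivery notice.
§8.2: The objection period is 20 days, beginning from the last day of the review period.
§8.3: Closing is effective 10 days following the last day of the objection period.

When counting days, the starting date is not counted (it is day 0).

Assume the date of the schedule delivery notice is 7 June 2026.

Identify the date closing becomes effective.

The last day of the review period: 14 calendar days after 7 June 2026 is 21 June 2026.
The last day of the objection period: 21 June 2026 + 20 days = 11 July 2026.
Adding 10 calendar days to 11 July 2026 gives 21 July 2026, which is the date closing becomes effective.

21 July 2026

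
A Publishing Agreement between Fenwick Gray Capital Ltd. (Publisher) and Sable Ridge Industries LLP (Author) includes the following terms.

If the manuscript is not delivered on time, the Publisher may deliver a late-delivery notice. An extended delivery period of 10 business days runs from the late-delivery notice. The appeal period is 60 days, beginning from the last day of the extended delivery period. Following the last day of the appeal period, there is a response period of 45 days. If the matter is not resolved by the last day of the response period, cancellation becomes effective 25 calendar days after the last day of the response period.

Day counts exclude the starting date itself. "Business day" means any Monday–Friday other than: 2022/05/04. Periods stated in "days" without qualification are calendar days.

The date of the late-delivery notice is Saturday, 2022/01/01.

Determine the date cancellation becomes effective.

The last day of the extended delivery period: 10 business days after Saturday, 2022/01/01, skipping weekends — Jan 3, Jan 4, Jan 5, Jan 6, Jan 7, Jan 10, Jan 11, Jan 12, Jan 13, Jan 14 — lands on Friday, 2022/01/14.
The last day of the appeal period: 2022/01/14 + 60 days = 2022/03/15.
Adding 45 calendar days to 2022/03/15 gives 2022/04/29, which is the last day of the response period.
Adding 25 calendar days to 2022/04/29 gives 2022/05/24, which is the date cancellation becomes effective.

2022/05/24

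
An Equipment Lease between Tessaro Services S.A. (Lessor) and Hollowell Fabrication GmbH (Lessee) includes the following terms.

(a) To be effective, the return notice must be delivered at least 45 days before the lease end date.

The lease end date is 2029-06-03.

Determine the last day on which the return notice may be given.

2029-04-19

2029-06-03 minus 45 days is 2029-04-19.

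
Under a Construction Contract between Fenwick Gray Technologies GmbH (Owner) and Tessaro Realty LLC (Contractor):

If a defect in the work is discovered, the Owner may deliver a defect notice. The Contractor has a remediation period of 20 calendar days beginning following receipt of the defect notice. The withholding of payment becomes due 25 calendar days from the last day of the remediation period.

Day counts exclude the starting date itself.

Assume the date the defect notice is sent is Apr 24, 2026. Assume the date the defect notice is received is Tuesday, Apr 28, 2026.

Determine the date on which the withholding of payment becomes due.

The last day of the remediation period: 20 calendar days after Apr 28, 2026 is May 18, 2026.
Adding 25 calendar days to May 18, 2026 gives Jun 12, 2026, which is the date on which the withholding of payment becomes due.

Jun 12, 2026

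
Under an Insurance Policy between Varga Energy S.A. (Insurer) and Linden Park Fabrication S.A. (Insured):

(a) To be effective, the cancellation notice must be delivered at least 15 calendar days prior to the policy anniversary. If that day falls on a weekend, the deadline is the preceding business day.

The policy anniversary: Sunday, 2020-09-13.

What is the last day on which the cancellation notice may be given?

2020-09-13 minus 15 days is 2020-08-29. That is a Saturday, so the deadline moves back to Friday, 2020-08-28.

2020-08-28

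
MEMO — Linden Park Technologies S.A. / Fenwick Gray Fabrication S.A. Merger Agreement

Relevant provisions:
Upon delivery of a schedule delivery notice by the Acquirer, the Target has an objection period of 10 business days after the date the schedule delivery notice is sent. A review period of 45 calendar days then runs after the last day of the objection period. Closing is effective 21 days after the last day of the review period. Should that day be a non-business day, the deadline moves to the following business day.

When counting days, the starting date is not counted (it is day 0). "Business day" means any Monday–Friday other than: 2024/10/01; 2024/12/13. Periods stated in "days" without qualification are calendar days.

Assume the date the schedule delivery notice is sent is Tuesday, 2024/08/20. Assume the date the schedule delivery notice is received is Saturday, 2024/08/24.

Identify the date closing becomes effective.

2024/11/08

From Tuesday, 2024/08/20, 10 business days (Aug 21, Aug 22, Aug 23, Aug 26, Aug 27, Aug 28, Aug 29, Aug 30, Sep 2, Sep 3, skipping weekends) brings us to Tuesday, 2024/09/03, which is the last day of the objection period.
The last day of the review period: 45 calendar days after 2024/09/03 is 2024/10/18.
The date closing becomes effective: 21 calendar days after 2024/10/18 is 2024/11/08. 2024/11/08 is a Friday and is not a listed holiday, so no roll-forward applies.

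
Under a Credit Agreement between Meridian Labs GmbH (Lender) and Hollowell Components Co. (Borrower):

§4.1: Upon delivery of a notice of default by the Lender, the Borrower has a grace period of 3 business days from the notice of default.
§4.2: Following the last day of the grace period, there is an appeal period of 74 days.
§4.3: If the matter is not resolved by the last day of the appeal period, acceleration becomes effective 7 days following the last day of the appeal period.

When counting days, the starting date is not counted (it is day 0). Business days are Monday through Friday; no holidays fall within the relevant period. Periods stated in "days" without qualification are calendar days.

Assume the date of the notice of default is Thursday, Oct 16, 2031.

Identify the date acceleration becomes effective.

The last day of the grace period: 3 business days after Thursday, Oct 16, 2031, skipping weekends — Oct 17, Oct 20, Oct 21 — lands on Tuesday, Oct 21, 2031.
Adding 74 calendar days to Oct 21, 2031 gives Jan 3, 2032, which is the last day of the appeal period.
The date acceleration becomes effective: Jan 3, 2032 + 7 days = Jan 10, 2032.

Jan 10, 2032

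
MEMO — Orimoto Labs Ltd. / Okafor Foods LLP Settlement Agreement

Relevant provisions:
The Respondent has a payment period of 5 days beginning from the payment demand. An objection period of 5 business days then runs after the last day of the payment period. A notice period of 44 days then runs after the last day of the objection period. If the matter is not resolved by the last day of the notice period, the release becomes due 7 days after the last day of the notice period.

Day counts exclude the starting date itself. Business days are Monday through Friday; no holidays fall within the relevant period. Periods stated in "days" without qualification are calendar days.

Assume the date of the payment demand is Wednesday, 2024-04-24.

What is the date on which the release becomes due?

Adding 5 calendar days to 2024-04-24 gives 2024-04-29, which is the last day of the payment period.
From Monday, 2024-04-29, 5 business days (Apr 30, May 1, May 2, May 3, May 6, skipping weekends) brings us to Monday, 2024-05-06, which is the last day of the objection period.
Adding 44 calendar days to 2024-05-06 gives 2024-06-19, which is the last day of the notice period.
Adding 7 calendar days to 2024-06-19 gives 2024-06-26, which is the date on which the release becomes due.

2024-06-26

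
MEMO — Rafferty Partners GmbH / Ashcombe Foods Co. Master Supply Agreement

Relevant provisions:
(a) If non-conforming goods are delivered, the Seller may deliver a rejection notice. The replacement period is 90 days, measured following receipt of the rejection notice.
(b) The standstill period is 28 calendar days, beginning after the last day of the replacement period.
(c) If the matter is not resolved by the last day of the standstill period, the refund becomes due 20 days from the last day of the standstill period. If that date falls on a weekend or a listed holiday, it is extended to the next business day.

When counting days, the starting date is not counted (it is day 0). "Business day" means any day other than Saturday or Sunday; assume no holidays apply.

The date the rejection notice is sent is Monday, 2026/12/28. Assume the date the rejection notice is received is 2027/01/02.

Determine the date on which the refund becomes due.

The last day of the replacement period: 90 calendar days after 2027/01/02 is 2027/04/02.
The last day of the standstill period: 2027/04/02 + 28 days = 2027/04/30.
Adding 20 calendar days to 2027/04/30 gives 2027/05/20, which is the date on which the refund becomes due. 2027/05/20 is a Thursday, so no roll-forward applies.

2027/05/20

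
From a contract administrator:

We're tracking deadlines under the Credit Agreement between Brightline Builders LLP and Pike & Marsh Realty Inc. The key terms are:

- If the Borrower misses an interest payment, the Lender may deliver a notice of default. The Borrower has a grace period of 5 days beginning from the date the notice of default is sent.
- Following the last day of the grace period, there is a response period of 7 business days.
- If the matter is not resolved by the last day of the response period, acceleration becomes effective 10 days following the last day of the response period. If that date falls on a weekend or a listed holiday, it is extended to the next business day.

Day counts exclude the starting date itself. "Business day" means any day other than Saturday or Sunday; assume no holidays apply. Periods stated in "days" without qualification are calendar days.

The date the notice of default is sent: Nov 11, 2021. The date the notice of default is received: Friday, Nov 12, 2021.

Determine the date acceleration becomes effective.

Dec 6, 2021

Adding 5 calendar days to Nov 11, 2021 gives Nov 16, 2021, which is the last day of the grace period.
The last day of the response period: 7 business days after Tuesday, Nov 16, 2021, skipping weekends — Nov 17, Nov 18, Nov 19, Nov 22, Nov 23, Nov 24, Nov 25 — lands on Thursday, Nov 25, 2021.
The date acceleration becomes effective: Nov 25, 2021 + 10 days = Dec 5, 2021. That falls on a Sunday, so it rolls to the next business day, Monday, Dec 6, 2021.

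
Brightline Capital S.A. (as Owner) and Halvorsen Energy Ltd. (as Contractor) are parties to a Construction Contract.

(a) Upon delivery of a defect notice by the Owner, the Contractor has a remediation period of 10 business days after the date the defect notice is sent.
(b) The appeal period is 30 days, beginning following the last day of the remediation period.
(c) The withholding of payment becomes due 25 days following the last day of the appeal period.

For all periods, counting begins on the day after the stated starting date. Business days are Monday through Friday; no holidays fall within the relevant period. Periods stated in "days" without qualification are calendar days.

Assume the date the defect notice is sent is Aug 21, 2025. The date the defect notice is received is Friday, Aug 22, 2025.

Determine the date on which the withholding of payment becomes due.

Oct 29, 2025

The last day of the remediation period: counting 10 business days from Thursday, Aug 21, 2025 (Aug 22, Aug 25, Aug 26, Aug 27, Aug 28, Aug 29, Sep 1, Sep 2, Sep 3, Sep 4, skipping weekends) reaches Thursday, Sep 4, 2025.
Adding 30 calendar days to Sep 4, 2025 gives Oct 4, 2025, which is the last day of the appeal period.
Adding 25 calendar days to Oct 4, 2025 gives Oct 29, 2025, which is the date on which the withholding of payment becomes due.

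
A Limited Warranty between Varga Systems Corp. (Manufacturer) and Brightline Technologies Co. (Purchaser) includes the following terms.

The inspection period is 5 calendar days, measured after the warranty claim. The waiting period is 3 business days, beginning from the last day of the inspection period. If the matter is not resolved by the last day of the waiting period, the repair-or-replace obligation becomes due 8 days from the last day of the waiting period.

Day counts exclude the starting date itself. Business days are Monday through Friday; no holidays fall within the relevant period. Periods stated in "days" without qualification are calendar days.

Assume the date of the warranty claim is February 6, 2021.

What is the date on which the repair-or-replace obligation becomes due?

February 24, 2021

Adding 5 calendar days to February 6, 2021 gives February 11, 2021, which is the last day of the inspection period.
The last day of the waiting period: 3 business days after Thursday, February 11, 2021, skipping weekends — Feb 12, Feb 15, Feb 16 — lands on Tuesday, February 16, 2021.
The date on which the repair-or-replace obligation becomes due: 8 calendar days after February 16, 2021 is February 24, 2021.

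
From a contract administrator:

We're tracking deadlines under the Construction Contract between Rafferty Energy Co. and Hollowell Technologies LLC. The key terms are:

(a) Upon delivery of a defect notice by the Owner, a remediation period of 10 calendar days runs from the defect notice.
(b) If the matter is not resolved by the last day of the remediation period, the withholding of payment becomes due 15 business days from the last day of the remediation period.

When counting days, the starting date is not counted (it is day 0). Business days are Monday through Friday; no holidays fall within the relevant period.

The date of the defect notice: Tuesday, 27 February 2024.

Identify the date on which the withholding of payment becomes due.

The last day of the remediation period: 10 calendar days after 27 February 2024 is 8 March 2024.
From Friday, 8 March 2024, 15 business days (Mar 11, Mar 12, Mar 13, Mar 14, …, Mar 27, Mar 28, Mar 29, skipping weekends) brings us to Friday, 29 March 2024, which is the date on which the withholding of payment becomes due.

29 March 2024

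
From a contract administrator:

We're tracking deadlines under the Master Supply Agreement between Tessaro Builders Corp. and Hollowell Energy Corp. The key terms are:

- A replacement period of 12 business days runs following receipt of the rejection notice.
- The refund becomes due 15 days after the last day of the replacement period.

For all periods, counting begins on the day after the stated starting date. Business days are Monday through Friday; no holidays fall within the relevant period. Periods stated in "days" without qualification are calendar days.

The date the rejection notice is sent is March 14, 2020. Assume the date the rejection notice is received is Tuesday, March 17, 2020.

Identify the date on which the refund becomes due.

The last day of the replacement period: 12 business days after Tuesday, March 17, 2020, skipping weekends — Mar 18, Mar 19, Mar 20, Mar 23, …, Mar 31, Apr 1, Apr 2 — lands on Thursday, April 2, 2020.
Adding 15 calendar days to April 2, 2020 gives April 17, 2020, which is the date on which the refund becomes due.

April 17, 2020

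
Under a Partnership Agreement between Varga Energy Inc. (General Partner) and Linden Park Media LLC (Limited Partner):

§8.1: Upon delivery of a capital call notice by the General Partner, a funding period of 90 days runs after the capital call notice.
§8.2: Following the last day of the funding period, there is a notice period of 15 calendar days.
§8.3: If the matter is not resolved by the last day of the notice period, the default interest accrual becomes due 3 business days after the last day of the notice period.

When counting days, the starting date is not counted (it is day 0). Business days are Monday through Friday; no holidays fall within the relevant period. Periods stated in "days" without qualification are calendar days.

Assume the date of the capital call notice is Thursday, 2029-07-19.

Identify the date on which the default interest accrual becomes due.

2029-11-06

The last day of the funding period: 90 calendar days after 2029-07-19 is 2029-10-17.
Adding 15 calendar days to 2029-10-17 gives 2029-11-01, which is the last day of the notice period.
The date on which the default interest accrual becomes due: counting 3 business days from Thursday, 2029-11-01 (Nov 2, Nov 5, Nov 6, skipping weekends) reaches Tuesday, 2029-11-06.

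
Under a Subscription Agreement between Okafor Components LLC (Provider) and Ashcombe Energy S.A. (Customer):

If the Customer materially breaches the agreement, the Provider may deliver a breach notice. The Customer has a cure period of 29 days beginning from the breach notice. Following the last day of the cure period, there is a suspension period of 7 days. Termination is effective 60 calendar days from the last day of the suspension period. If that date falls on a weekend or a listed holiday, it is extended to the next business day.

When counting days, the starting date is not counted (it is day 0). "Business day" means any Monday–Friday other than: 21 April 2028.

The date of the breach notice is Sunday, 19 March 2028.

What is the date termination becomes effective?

The last day of the cure period: 19 March 2028 + 29 days = 17 April 2028.
The last day of the suspension period: 17 April 2028 + 7 days = 24 April 2028.
The date termination becomes effective: 60 calendar days after 24 April 2028 is 23 June 2028. 23 June 2028 is a Friday and is not a listed holiday, so no roll-forward applies.

23 June 2028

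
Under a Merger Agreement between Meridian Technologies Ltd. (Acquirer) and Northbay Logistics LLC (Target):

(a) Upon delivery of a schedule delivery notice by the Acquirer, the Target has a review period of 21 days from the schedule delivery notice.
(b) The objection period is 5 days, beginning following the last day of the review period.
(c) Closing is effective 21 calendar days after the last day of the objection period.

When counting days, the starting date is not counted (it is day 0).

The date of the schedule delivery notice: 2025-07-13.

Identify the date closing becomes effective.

2025-08-29

The last day of the review period: 21 calendar days after 2025-07-13 is 2025-08-03.
The last day of the objection period: 2025-08-03 + 5 days = 2025-08-08.
Adding 21 calendar days to 2025-08-08 gives 2025-08-29, which is the date closing becomes effective.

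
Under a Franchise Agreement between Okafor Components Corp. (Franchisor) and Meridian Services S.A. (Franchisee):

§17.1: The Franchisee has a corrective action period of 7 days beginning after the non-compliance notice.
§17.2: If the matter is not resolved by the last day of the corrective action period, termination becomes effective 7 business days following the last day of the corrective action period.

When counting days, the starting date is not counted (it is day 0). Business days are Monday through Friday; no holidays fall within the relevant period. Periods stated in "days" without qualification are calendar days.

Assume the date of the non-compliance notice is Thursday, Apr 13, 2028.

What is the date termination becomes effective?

The last day of the corrective action period: Apr 13, 2028 + 7 days = Apr 20, 2028.
The date termination becomes effective: 7 business days after Thursday, Apr 20, 2028, skipping weekends — Apr 21, Apr 24, Apr 25, Apr 26, Apr 27, Apr 28, May 1 — lands on Monday, May 1, 2028.

May 1, 2028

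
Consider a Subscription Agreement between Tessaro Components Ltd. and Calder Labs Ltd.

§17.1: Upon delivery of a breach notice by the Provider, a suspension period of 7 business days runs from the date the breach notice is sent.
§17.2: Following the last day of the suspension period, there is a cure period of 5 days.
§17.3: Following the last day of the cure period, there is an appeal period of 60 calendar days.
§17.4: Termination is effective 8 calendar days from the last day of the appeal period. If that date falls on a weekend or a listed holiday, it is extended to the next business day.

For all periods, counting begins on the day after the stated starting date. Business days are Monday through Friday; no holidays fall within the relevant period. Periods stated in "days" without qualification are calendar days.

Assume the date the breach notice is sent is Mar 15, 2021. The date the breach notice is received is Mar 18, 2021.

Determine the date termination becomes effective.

The last day of the suspension period: 7 business days after Monday, Mar 15, 2021, skipping weekends — Mar 16, Mar 17, Mar 18, Mar 19, Mar 22, Mar 23, Mar 24 — lands on Wednesday, Mar 24, 2021.
The last day of the cure period: Mar 24, 2021 + 5 days = Mar 29, 2021.
The last day of the appeal period: 60 calendar days after Mar 29, 2021 is May 28, 2021.
The date termination becomes effective: May 28, 2021 + 8 days = Jun 5, 2021. That falls on a Saturday, so it rolls to the next business day, Monday, Jun 7, 2021.

Jun 7, 2021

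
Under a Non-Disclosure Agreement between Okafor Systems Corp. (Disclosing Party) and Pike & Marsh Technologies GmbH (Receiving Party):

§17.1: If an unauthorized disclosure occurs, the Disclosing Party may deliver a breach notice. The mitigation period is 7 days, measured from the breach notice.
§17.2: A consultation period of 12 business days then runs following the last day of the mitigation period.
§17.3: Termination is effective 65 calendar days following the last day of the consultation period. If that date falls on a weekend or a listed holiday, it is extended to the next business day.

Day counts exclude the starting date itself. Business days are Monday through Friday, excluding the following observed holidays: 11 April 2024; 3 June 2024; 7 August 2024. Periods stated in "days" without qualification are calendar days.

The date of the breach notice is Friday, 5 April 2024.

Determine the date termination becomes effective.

4 July 2024

The last day of the mitigation period: 5 April 2024 + 7 days = 12 April 2024.
The last day of the consultation period: counting 12 business days from Friday, 12 April 2024 (Apr 15, Apr 16, Apr 17, Apr 18, …, Apr 26, Apr 29, Apr 30, skipping weekends) reaches Tuesday, 30 April 2024.
The date termination becomes effective: 65 calendar days after 30 April 2024 is 4 July 2024. 4 July 2024 is a Thursday and is not a listed holiday, so no roll-forward applies.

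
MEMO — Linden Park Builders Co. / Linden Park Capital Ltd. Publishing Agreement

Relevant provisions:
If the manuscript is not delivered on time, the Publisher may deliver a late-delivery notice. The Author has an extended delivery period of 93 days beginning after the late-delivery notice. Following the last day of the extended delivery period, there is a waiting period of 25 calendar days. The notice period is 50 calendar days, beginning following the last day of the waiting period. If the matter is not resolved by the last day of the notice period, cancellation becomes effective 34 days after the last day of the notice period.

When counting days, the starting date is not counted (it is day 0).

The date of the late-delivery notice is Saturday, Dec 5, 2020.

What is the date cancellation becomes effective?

Adding 93 calendar days to Dec 5, 2020 gives Mar 8, 2021, which is the last day of the extended delivery period.
Adding 25 calendar days to Mar 8, 2021 gives Apr 2, 2021, which is the last day of the waiting period.
The last day of the notice period: Apr 2, 2021 + 50 days = May 22, 2021.
The date cancellation becomes effective: 34 calendar days after May 22, 2021 is Jun 25, 2021.

Jun 25, 2021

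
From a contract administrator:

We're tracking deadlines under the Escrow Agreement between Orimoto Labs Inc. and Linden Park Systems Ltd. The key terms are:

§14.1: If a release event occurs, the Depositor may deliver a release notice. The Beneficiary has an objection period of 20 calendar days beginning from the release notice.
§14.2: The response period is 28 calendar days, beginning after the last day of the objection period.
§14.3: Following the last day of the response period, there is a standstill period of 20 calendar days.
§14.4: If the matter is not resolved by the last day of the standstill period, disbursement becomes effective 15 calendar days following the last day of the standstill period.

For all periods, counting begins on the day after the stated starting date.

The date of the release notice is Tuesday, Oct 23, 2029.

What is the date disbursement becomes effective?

Adding 20 calendar days to Oct 23, 2029 gives Nov 12, 2029, which is the last day of the objection period.
Adding 28 calendar days to Nov 12, 2029 gives Dec 10, 2029, which is the last day of the response period.
The last day of the standstill period: 20 calendar days after Dec 10, 2029 is Dec 30, 2029.
The date disbursement becomes effective: Dec 30, 2029 + 15 days = Jan 14, 2030.

Jan 14, 2030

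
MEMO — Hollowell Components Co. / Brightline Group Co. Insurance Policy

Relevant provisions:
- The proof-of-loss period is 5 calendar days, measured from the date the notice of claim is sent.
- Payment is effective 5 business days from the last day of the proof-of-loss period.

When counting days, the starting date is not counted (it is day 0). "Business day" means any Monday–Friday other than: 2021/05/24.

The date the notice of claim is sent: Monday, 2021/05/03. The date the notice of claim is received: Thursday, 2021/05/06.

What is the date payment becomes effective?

2021/05/14

The last day of the proof-of-loss period: 5 calendar days after 2021/05/03 is 2021/05/08.
From Saturday, 2021/05/08, 5 business days (May 10, May 11, May 12, May 13, May 14, skipping weekends) brings us to Friday, 2021/05/14, which is the date payment becomes effective.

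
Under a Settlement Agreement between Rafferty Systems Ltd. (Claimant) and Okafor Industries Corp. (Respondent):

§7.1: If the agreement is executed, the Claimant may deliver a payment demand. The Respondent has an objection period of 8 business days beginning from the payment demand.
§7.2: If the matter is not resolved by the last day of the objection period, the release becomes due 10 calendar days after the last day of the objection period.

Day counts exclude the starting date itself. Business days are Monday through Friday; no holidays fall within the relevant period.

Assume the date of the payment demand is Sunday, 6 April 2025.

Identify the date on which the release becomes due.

26 April 2025

The last day of the objection period: counting 8 business days from Sunday, 6 April 2025 (Apr 7, Apr 8, Apr 9, Apr 10, Apr 11, Apr 14, Apr 15, Apr 16, skipping weekends) reaches Wednesday, 16 April 2025.
Adding 10 calendar days to 16 April 2025 gives 26 April 2025, which is the date on which the release becomes due.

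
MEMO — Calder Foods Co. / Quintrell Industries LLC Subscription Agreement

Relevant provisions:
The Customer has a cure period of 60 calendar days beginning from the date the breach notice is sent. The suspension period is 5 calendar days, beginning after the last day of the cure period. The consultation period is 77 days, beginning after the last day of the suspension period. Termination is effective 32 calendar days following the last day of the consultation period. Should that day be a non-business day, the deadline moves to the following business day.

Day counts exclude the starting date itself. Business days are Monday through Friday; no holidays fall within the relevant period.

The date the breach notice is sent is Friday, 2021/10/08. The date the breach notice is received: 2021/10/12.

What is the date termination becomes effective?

The last day of the cure period: 2021/10/08 + 60 days = 2021/12/07.
Adding 5 calendar days to 2021/12/07 gives 2021/12/12, which is the last day of the suspension period.
The last day of the consultation period: 2021/12/12 + 77 days = 2022/02/27.
The date termination becomes effective: 2022/02/27 + 32 days = 2022/03/31. 2022/03/31 is a Thursday, so no roll-forward applies.

2022/03/31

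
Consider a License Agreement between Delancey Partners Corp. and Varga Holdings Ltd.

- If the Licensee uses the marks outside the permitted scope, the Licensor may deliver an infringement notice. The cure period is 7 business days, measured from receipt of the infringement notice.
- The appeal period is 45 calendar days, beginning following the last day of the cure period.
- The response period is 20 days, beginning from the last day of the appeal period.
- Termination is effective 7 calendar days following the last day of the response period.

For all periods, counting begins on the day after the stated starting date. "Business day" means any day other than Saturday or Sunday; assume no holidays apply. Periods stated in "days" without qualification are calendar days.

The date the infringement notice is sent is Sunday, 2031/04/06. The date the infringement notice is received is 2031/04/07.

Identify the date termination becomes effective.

The last day of the cure period: counting 7 business days from Monday, 2031/04/07 (Apr 8, Apr 9, Apr 10, Apr 11, Apr 14, Apr 15, Apr 16, skipping weekends) reaches Wednesday, 2031/04/16.
Adding 45 calendar days to 2031/04/16 gives 2031/05/31, which is the last day of the appeal period.
The last day of the response period: 2031/05/31 + 20 days = 2031/06/20.
The date termination becomes effective: 7 calendar days after 2031/06/20 is 2031/06/27.

2031/06/27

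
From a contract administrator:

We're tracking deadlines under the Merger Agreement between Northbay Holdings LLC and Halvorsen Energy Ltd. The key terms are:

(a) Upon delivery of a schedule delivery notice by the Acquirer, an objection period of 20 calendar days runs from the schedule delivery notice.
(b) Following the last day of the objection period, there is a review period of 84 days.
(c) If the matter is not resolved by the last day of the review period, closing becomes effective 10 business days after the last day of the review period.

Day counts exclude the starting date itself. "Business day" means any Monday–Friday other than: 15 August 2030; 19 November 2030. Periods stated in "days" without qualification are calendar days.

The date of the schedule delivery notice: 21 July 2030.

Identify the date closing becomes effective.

15 November 2030

The last day of the objection period: 21 July 2030 + 20 days = 10 August 2030.
The last day of the review period: 10 August 2030 + 84 days = 2 November 2030.
From Saturday, 2 November 2030, 10 business days (Nov 4, Nov 5, Nov 6, Nov 7, Nov 8, Nov 11, Nov 12, Nov 13, Nov 14, Nov 15, skipping weekends) brings us to Friday, 15 November 2030, which is the date closing becomes effective.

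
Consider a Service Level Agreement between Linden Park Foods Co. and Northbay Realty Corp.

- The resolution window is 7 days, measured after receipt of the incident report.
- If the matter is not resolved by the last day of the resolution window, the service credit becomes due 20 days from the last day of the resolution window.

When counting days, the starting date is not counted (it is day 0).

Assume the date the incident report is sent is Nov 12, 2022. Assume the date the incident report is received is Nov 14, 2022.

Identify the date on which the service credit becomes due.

Dec 11, 2022

The last day of the resolution window: Nov 14, 2022 + 7 days = Nov 21, 2022.
The date on which the service credit becomes due: 20 calendar days after Nov 21, 2022 is Dec 11, 2022.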